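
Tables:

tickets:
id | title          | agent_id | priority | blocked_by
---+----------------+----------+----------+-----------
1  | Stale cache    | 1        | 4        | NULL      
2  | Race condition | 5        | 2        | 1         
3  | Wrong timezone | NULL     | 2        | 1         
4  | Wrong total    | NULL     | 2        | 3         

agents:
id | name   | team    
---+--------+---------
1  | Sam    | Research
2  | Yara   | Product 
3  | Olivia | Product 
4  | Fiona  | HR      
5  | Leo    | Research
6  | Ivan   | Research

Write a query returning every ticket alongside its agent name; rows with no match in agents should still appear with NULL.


LEFT JOIN keeps every row from tickets (the left table); where agent_id has no match in agents, the agent columns become NULL. Walk through each ticket:
  - ticket 1 (Stale cache): agent_id=1 -> matches Sam
  - ticket 2 (Race condition): agent_id=5 -> matches Leo
  - ticket 3 (Wrong timezone): agent_id=NULL, no match -> kept with NULL
  - ticket 4 (Wrong total): agent_id=NULL, no match -> kept with NULL
All 4 rows appear; 2 have NULL agent.

SQL:
SELECT a.title, b.name AS agent
FROM tickets a
LEFT JOIN agents b ON a.agent_id = b.id

Result:
title          | agent
---------------+------
Stale cache    | Sam  
Race condition | Leo  
Wrong timezone | NULL 
Wrong total    | NULL 


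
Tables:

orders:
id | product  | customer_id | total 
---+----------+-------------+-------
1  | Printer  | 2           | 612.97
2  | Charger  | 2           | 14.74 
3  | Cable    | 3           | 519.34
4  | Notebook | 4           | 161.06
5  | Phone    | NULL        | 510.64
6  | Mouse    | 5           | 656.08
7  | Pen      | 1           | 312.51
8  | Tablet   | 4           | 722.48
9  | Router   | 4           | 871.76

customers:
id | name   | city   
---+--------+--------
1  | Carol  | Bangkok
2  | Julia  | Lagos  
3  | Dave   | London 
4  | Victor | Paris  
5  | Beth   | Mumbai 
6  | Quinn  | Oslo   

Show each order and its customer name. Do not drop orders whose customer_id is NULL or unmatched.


LEFT JOIN keeps every row from orders (the left table); where customer_id has no match in customers, the customer columns become NULL. Walk through each order:
  - order 1 (Printer): customer_id=2 -> matches Julia
  - order 2 (Charger): customer_id=2 -> matches Julia
  - order 3 (Cable): customer_id=3 -> matches Dave
  - order 4 (Notebook): customer_id=4 -> matches Victor
  - order 5 (Phone): customer_id=NULL, no match -> kept with NULL
  - order 6 (Mouse): customer_id=5 -> matches Beth
  - order 7 (Pen): customer_id=1 -> matches Carol
  - order 8 (Tablet): customer_id=4 -> matches Victor
  - order 9 (Router): customer_id=4 -> matches Victor
All 9 rows appear; 1 has NULL customer.

SQL:
SELECT a.product, b.name AS customer
FROM orders a
LEFT JOIN customers b ON a.customer_id = b.id

Result:
product  | customer
---------+---------
Printer  | Julia   
Charger  | Julia   
Cable    | Dave    
Notebook | Victor  
Phone    | NULL    
Mouse    | Beth    
Pen      | Carol   
Tablet   | Victor  
Router   | Victor  


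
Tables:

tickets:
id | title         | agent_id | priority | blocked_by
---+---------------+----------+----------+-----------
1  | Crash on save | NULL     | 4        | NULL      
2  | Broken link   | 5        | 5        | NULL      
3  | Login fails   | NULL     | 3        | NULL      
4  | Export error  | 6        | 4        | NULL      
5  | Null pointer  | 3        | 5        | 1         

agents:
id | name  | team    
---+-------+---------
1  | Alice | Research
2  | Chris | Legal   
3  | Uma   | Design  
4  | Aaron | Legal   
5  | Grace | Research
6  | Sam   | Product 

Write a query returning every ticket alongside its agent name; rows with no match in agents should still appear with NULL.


LEFT JOIN keeps every row from tickets (the left table); where agent_id has no match in agents, the agent columns become NULL. Walk through each ticket:
  - ticket 1 (Crash on save): agent_id=NULL, no match -> kept with NULL
  - ticket 2 (Broken link): agent_id=5 -> matches Grace
  - ticket 3 (Login fails): agent_id=NULL, no match -> kept with NULL
  - ticket 4 (Export error): agent_id=6 -> matches Sam
  - ticket 5 (Null pointer): agent_id=3 -> matches Uma
All 5 rows appear; 2 have NULL agent.

SQL:
SELECT a.title, b.name AS agent
FROM tickets a
LEFT JOIN agents b ON a.agent_id = b.id

Result:
title         | agent
--------------+------
Crash on save | NULL 
Broken link   | Grace
Login fails   | NULL 
Export error  | Sam  
Null pointer  | Uma  


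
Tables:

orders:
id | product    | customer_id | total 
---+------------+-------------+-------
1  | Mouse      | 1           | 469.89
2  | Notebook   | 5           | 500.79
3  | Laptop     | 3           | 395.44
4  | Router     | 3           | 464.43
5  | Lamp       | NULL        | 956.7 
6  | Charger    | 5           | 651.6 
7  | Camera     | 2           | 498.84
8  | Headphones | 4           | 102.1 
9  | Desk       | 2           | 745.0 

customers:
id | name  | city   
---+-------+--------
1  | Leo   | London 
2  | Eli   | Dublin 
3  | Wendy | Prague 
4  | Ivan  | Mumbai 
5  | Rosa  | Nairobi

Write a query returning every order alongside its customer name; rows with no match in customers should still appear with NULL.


LEFT JOIN keeps every row from orders (the left table); where customer_id has no match in customers, the customer columns become NULL. Walk through each order:
  - order 1 (Mouse): customer_id=1 -> matches Leo
  - order 2 (Notebook): customer_id=5 -> matches Rosa
  - order 3 (Laptop): customer_id=3 -> matches Wendy
  - order 4 (Router): customer_id=3 -> matches Wendy
  - order 5 (Lamp): customer_id=NULL, no match -> kept with NULL
  - order 6 (Charger): customer_id=5 -> matches Rosa
  - order 7 (Camera): customer_id=2 -> matches Eli
  - order 8 (Headphones): customer_id=4 -> matches Ivan
  - order 9 (Desk): customer_id=2 -> matches Eli
All 9 rows appear; 1 has NULL customer.

SQL:
SELECT a.product, b.name AS customer
FROM orders a
LEFT JOIN customers b ON a.customer_id = b.id

Result:
product    | customer
-----------+---------
Mouse      | Leo     
Notebook   | Rosa    
Laptop     | Wendy   
Router     | Wendy   
Lamp       | NULL    
Charger    | Rosa    
Camera     | Eli     
Headphones | Ivan    
Desk       | Eli     


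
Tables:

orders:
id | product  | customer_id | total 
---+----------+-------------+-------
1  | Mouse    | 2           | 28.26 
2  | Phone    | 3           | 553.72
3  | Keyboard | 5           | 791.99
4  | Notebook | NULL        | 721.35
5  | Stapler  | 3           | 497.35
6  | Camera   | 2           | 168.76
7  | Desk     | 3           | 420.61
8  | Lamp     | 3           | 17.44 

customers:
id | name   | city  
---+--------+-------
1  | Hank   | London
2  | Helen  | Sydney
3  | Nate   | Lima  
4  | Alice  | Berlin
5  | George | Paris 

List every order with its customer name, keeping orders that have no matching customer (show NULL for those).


LEFT JOIN keeps every row from orders (the left table); where customer_id has no match in customers, the customer columns become NULL. Walk through each order:
  - order 1 (Mouse): customer_id=2 -> matches Helen
  - order 2 (Phone): customer_id=3 -> matches Nate
  - order 3 (Keyboard): customer_id=5 -> matches George
  - order 4 (Notebook): customer_id=NULL, no match -> kept with NULL
  - order 5 (Stapler): customer_id=3 -> matches Nate
  - order 6 (Camera): customer_id=2 -> matches Helen
  - order 7 (Desk): customer_id=3 -> matches Nate
  - order 8 (Lamp): customer_id=3 -> matches Nate
All 8 rows appear; 1 has NULL customer.

SQL:
SELECT a.product, b.name AS customer
FROM orders a
LEFT JOIN customers b ON a.customer_id = b.id

Result:
product  | customer
---------+---------
Mouse    | Helen   
Phone    | Nate    
Keyboard | George  
Notebook | NULL    
Stapler  | Nate    
Camera   | Helen   
Desk     | Nate    
Lamp     | Nate    


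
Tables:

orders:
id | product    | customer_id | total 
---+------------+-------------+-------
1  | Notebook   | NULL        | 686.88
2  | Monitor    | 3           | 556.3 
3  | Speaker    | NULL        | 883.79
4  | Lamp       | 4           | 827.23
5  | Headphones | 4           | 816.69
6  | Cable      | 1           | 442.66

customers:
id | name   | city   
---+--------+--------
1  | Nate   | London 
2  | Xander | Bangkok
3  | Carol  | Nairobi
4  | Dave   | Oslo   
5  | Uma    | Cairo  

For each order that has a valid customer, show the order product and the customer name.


INNER JOIN keeps only orders rows whose customer_id matches an id in customers. Walk through each order:
  - order 1 (Notebook): customer_id=NULL, no match -> dropped
  - order 2 (Monitor): customer_id=3 -> matches Carol
  - order 3 (Speaker): customer_id=NULL, no match -> dropped
  - order 4 (Lamp): customer_id=4 -> matches Dave
  - order 5 (Headphones): customer_id=4 -> matches Dave
  - order 6 (Cable): customer_id=1 -> matches Nate
So 2 of 6 rows are dropped.

SQL:
SELECT a.product, b.name AS customer
FROM orders a
INNER JOIN customers b ON a.customer_id = b.id

Result:
product    | customer
-----------+---------
Monitor    | Carol   
Lamp       | Dave    
Headphones | Dave    
Cable      | Nate    


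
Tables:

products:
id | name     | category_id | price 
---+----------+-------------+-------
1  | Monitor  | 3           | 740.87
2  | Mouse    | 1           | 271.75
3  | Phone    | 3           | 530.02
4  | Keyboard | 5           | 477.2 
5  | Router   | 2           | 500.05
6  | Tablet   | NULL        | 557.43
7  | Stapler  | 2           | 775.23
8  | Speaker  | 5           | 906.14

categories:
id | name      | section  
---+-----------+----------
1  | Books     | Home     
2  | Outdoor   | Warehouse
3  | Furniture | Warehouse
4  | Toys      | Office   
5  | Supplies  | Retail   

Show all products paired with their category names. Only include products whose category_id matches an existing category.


INNER JOIN keeps only products rows whose category_id matches an id in categories. Walk through each product:
  - product 1 (Monitor): category_id=3 -> matches Furniture
  - product 2 (Mouse): category_id=1 -> matches Books
  - product 3 (Phone): category_id=3 -> matches Furniture
  - product 4 (Keyboard): category_id=5 -> matches Supplies
  - product 5 (Router): category_id=2 -> matches Outdoor
  - product 6 (Tablet): category_id=NULL, no match -> dropped
  - product 7 (Stapler): category_id=2 -> matches Outdoor
  - product 8 (Speaker): category_id=5 -> matches Supplies
So 1 of 8 rows is dropped.

SQL:
SELECT a.name, b.name AS category
FROM products a
INNER JOIN categories b ON a.category_id = b.id

Result:
name     | category 
---------+----------
Monitor  | Furniture
Mouse    | Books    
Phone    | Furniture
Keyboard | Supplies 
Router   | Outdoor  
Stapler  | Outdoor  
Speaker  | Supplies 


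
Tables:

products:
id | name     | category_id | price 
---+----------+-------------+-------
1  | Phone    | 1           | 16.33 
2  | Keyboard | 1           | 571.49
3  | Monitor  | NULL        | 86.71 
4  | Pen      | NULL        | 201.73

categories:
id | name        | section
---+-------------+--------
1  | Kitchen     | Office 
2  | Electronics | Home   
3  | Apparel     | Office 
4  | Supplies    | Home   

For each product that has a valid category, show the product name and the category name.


INNER JOIN keeps only products rows whose category_id matches an id in categories. Walk through each product:
  - product 1 (Phone): category_id=1 -> matches Kitchen
  - product 2 (Keyboard): category_id=1 -> matches Kitchen
  - product 3 (Monitor): category_id=NULL, no match -> dropped
  - product 4 (Pen): category_id=NULL, no match -> dropped
So 2 of 4 rows are dropped.

SQL:
SELECT a.name, b.name AS category
FROM products a
INNER JOIN categories b ON a.category_id = b.id

Result:
name     | category
---------+---------
Phone    | Kitchen 
Keyboard | Kitchen 


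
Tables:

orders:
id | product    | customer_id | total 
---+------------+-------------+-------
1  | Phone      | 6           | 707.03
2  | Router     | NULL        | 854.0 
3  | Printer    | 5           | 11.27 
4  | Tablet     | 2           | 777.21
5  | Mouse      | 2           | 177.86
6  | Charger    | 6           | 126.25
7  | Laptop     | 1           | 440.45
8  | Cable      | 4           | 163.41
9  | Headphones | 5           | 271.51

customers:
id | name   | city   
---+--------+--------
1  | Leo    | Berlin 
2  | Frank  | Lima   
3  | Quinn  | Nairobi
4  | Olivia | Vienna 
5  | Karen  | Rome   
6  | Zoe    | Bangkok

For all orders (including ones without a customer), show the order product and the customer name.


LEFT JOIN keeps every row from orders (the left table); where customer_id has no match in customers, the customer columns become NULL. Walk through each order:
  - order 1 (Phone): customer_id=6 -> matches Zoe
  - order 2 (Router): customer_id=NULL, no match -> kept with NULL
  - order 3 (Printer): customer_id=5 -> matches Karen
  - order 4 (Tablet): customer_id=2 -> matches Frank
  - order 5 (Mouse): customer_id=2 -> matches Frank
  - order 6 (Charger): customer_id=6 -> matches Zoe
  - order 7 (Laptop): customer_id=1 -> matches Leo
  - order 8 (Cable): customer_id=4 -> matches Olivia
  - order 9 (Headphones): customer_id=5 -> matches Karen
All 9 rows appear; 1 has NULL customer.

SQL:
SELECT a.product, b.name AS customer
FROM orders a
LEFT JOIN customers b ON a.customer_id = b.id

Result:
product    | customer
-----------+---------
Phone      | Zoe     
Router     | NULL    
Printer    | Karen   
Tablet     | Frank   
Mouse      | Frank   
Charger    | Zoe     
Laptop     | Leo     
Cable      | Olivia  
Headphones | Karen   


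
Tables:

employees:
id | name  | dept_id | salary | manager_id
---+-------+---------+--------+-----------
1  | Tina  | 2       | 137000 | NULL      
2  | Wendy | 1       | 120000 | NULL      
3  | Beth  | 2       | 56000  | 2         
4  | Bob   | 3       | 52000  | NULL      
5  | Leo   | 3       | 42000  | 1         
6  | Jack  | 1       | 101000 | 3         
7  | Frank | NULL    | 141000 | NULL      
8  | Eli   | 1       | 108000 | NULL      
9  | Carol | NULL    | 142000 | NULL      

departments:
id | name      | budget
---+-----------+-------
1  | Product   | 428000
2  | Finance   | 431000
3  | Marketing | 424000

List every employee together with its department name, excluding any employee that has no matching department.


INNER JOIN keeps only employees rows whose dept_id matches an id in departments. Walk through each employee:
  - employee 1 (Tina): dept_id=2 -> matches Finance
  - employee 2 (Wendy): dept_id=1 -> matches Product
  - employee 3 (Beth): dept_id=2 -> matches Finance
  - employee 4 (Bob): dept_id=3 -> matches Marketing
  - employee 5 (Leo): dept_id=3 -> matches Marketing
  - employee 6 (Jack): dept_id=1 -> matches Product
  - employee 7 (Frank): dept_id=NULL, no match -> dropped
  - employee 8 (Eli): dept_id=1 -> matches Product
  - employee 9 (Carol): dept_id=NULL, no match -> dropped
So 2 of 9 rows are dropped.

SQL:
SELECT a.name, b.name AS department
FROM employees a
INNER JOIN departments b ON a.dept_id = b.id

Result:
name  | department
------+-----------
Tina  | Finance   
Wendy | Product   
Beth  | Finance   
Bob   | Marketing 
Leo   | Marketing 
Jack  | Product   
Eli   | Product   


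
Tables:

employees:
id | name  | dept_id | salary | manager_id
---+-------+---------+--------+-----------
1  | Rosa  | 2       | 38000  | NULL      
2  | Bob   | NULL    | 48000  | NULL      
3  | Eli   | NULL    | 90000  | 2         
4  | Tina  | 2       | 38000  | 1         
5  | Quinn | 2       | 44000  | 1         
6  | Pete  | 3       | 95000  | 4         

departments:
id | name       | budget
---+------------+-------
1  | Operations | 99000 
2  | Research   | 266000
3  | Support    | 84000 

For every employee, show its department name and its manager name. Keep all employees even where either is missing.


Two LEFT JOINs from the same base table employees: one to departments via dept_id, one to employees itself via manager_id. Both are LEFT so every employee is preserved.
Match against departments:
  - employee 1 (Rosa): dept_id=2 -> matches Research
  - employee 2 (Bob): dept_id=NULL, no match -> kept with NULL
  - employee 3 (Eli): dept_id=NULL, no match -> kept with NULL
  - employee 4 (Tina): dept_id=2 -> matches Research
  - employee 5 (Quinn): dept_id=2 -> matches Research
  - employee 6 (Pete): dept_id=3 -> matches Support
Match against employees (self):
  - employee 1 (Rosa): manager_id=NULL -> NULL
  - employee 2 (Bob): manager_id=NULL -> NULL
  - employee 3 (Eli): manager_id=2 -> Bob
  - employee 4 (Tina): manager_id=1 -> Rosa
  - employee 5 (Quinn): manager_id=1 -> Rosa
  - employee 6 (Pete): manager_id=4 -> Tina

SQL:
SELECT a.name, b.name AS department, c.name AS manager
FROM employees a
LEFT JOIN departments b ON a.dept_id = b.id
LEFT JOIN employees c ON a.manager_id = c.id

Result:
name  | department | manager
------+------------+--------
Rosa  | Research   | NULL   
Bob   | NULL       | NULL   
Eli   | NULL       | Bob    
Tina  | Research   | Rosa   
Quinn | Research   | Rosa   
Pete  | Support    | Tina   


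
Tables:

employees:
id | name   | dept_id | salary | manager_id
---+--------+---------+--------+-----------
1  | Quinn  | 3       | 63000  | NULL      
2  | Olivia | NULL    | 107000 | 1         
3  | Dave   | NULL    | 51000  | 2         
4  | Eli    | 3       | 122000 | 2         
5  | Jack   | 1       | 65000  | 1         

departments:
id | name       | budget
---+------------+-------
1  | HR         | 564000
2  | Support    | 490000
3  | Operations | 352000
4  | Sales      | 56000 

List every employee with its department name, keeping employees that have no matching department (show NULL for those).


LEFT JOIN keeps every row from employees (the left table); where dept_id has no match in departments, the department columns become NULL. Walk through each employee:
  - employee 1 (Quinn): dept_id=3 -> matches Operations
  - employee 2 (Olivia): dept_id=NULL, no match -> kept with NULL
  - employee 3 (Dave): dept_id=NULL, no match -> kept with NULL
  - employee 4 (Eli): dept_id=3 -> matches Operations
  - employee 5 (Jack): dept_id=1 -> matches HR
All 5 rows appear; 2 have NULL department.

SQL:
SELECT a.name, b.name AS department
FROM employees a
LEFT JOIN departments b ON a.dept_id = b.id

Result:
name   | department
-------+-----------
Quinn  | Operations
Olivia | NULL      
Dave   | NULL      
Eli    | Operations
Jack   | HR        


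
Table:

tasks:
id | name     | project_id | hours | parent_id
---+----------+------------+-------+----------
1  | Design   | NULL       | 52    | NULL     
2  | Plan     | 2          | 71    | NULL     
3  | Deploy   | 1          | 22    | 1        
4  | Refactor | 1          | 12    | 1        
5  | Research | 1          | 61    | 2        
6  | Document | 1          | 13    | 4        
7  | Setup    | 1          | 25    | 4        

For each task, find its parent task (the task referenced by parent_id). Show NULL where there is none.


This is a self-join: tasks is joined to a second copy of itself, matching each row's parent_id to another row's id. Use LEFT JOIN so rows with parent_id=NULL are kept.
  - task 1 (Design): parent_id=NULL -> NULL
  - task 2 (Plan): parent_id=NULL -> NULL
  - task 3 (Deploy): parent_id=1 -> Design
  - task 4 (Refactor): parent_id=1 -> Design
  - task 5 (Research): parent_id=2 -> Plan
  - task 6 (Document): parent_id=4 -> Refactor
  - task 7 (Setup): parent_id=4 -> Refactor

SQL:
SELECT a.name AS item, b.name AS parent
FROM tasks a
LEFT JOIN tasks b ON a.parent_id = b.id

Result:
item     | parent  
---------+---------
Design   | NULL    
Plan     | NULL    
Deploy   | Design  
Refactor | Design  
Research | Plan    
Document | Refactor
Setup    | Refactor


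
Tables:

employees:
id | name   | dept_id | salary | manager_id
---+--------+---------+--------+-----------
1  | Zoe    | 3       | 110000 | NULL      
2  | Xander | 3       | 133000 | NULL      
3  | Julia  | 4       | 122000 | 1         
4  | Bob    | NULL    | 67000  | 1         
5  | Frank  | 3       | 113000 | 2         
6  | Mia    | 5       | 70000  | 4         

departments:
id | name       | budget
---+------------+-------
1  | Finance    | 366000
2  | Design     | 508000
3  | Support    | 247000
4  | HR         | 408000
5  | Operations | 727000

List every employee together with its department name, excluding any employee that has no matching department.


INNER JOIN keeps only employees rows whose dept_id matches an id in departments. Walk through each employee:
  - employee 1 (Zoe): dept_id=3 -> matches Support
  - employee 2 (Xander): dept_id=3 -> matches Support
  - employee 3 (Julia): dept_id=4 -> matches HR
  - employee 4 (Bob): dept_id=NULL, no match -> dropped
  - employee 5 (Frank): dept_id=3 -> matches Support
  - employee 6 (Mia): dept_id=5 -> matches Operations
So 1 of 6 rows is dropped.

SQL:
SELECT a.name, b.name AS department
FROM employees a
INNER JOIN departments b ON a.dept_id = b.id

Result:
name   | department
-------+-----------
Zoe    | Support   
Xander | Support   
Julia  | HR        
Frank  | Support   
Mia    | Operations


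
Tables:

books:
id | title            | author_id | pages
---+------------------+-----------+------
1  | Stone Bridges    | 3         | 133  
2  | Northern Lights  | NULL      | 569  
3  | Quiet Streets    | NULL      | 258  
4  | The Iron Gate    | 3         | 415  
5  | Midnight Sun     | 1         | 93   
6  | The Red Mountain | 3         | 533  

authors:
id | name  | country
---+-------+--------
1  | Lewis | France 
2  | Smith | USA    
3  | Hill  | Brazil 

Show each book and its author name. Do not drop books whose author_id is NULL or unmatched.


LEFT JOIN keeps every row from books (the left table); where author_id has no match in authors, the author columns become NULL. Walk through each book:
  - book 1 (Stone Bridges): author_id=3 -> matches Hill
  - book 2 (Northern Lights): author_id=NULL, no match -> kept with NULL
  - book 3 (Quiet Streets): author_id=NULL, no match -> kept with NULL
  - book 4 (The Iron Gate): author_id=3 -> matches Hill
  - book 5 (Midnight Sun): author_id=1 -> matches Lewis
  - book 6 (The Red Mountain): author_id=3 -> matches Hill
All 6 rows appear; 2 have NULL author.

SQL:
SELECT a.title, b.name AS author
FROM books a
LEFT JOIN authors b ON a.author_id = b.id

Result:
title            | author
-----------------+-------
Stone Bridges    | Hill  
Northern Lights  | NULL  
Quiet Streets    | NULL  
The Iron Gate    | Hill  
Midnight Sun     | Lewis 
The Red Mountain | Hill  


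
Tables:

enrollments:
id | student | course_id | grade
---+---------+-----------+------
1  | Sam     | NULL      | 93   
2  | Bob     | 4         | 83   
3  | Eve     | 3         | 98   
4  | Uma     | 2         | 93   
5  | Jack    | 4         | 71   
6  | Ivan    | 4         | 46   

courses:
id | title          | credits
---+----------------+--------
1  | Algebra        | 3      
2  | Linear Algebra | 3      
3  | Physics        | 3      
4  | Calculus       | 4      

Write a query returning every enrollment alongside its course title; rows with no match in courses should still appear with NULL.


LEFT JOIN keeps every row from enrollments (the left table); where course_id has no match in courses, the course columns become NULL. Walk through each enrollment:
  - enrollment 1 (Sam): course_id=NULL, no match -> kept with NULL
  - enrollment 2 (Bob): course_id=4 -> matches Calculus
  - enrollment 3 (Eve): course_id=3 -> matches Physics
  - enrollment 4 (Uma): course_id=2 -> matches Linear Algebra
  - enrollment 5 (Jack): course_id=4 -> matches Calculus
  - enrollment 6 (Ivan): course_id=4 -> matches Calculus
All 6 rows appear; 1 has NULL course.

SQL:
SELECT a.student, b.title AS course
FROM enrollments a
LEFT JOIN courses b ON a.course_id = b.id

Result:
student | course        
--------+---------------
Sam     | NULL          
Bob     | Calculus      
Eve     | Physics       
Uma     | Linear Algebra
Jack    | Calculus      
Ivan    | Calculus      


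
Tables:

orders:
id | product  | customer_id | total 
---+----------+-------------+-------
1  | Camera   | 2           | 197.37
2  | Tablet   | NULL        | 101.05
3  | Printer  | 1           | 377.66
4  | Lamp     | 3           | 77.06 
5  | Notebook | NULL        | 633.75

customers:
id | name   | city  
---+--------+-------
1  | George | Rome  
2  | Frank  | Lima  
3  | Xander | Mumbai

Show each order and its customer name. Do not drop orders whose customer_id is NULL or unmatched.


LEFT JOIN keeps every row from orders (the left table); where customer_id has no match in customers, the customer columns become NULL. Walk through each order:
  - order 1 (Camera): customer_id=2 -> matches Frank
  - order 2 (Tablet): customer_id=NULL, no match -> kept with NULL
  - order 3 (Printer): customer_id=1 -> matches George
  - order 4 (Lamp): customer_id=3 -> matches Xander
  - order 5 (Notebook): customer_id=NULL, no match -> kept with NULL
All 5 rows appear; 2 have NULL customer.

SQL:
SELECT a.product, b.name AS customer
FROM orders a
LEFT JOIN customers b ON a.customer_id = b.id

Result:
product  | customer
---------+---------
Camera   | Frank   
Tablet   | NULL    
Printer  | George  
Lamp     | Xander  
Notebook | NULL    


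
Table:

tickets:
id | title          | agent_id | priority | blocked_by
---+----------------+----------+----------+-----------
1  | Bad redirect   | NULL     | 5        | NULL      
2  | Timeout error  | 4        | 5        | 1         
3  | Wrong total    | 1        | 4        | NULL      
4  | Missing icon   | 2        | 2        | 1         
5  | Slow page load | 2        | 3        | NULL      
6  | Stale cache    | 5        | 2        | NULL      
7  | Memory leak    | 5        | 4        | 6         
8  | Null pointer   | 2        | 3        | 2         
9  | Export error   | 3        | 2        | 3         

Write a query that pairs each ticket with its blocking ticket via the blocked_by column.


This is a self-join: tickets is joined to a second copy of itself, matching each row's blocked_by to another row's id. Use LEFT JOIN so rows with blocked_by=NULL are kept.
  - ticket 1 (Bad redirect): blocked_by=NULL -> NULL
  - ticket 2 (Timeout error): blocked_by=1 -> Bad redirect
  - ticket 3 (Wrong total): blocked_by=NULL -> NULL
  - ticket 4 (Missing icon): blocked_by=1 -> Bad redirect
  - ticket 5 (Slow page load): blocked_by=NULL -> NULL
  - ticket 6 (Stale cache): blocked_by=NULL -> NULL
  - ticket 7 (Memory leak): blocked_by=6 -> Stale cache
  - ticket 8 (Null pointer): blocked_by=2 -> Timeout error
  - ticket 9 (Export error): blocked_by=3 -> Wrong total

SQL:
SELECT a.title AS item, b.title AS blocked_by
FROM tickets a
LEFT JOIN tickets b ON a.blocked_by = b.id

Result:
item           | blocked_by   
---------------+--------------
Bad redirect   | NULL         
Timeout error  | Bad redirect 
Wrong total    | NULL         
Missing icon   | Bad redirect 
Slow page load | NULL         
Stale cache    | NULL         
Memory leak    | Stale cache  
Null pointer   | Timeout error
Export error   | Wrong total  


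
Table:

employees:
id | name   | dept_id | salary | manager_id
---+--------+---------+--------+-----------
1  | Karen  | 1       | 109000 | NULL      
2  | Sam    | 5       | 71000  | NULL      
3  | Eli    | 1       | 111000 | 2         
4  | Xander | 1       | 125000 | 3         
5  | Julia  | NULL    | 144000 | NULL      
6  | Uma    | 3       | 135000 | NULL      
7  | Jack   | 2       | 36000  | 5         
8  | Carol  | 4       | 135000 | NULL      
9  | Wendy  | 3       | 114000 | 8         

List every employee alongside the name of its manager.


This is a self-join: employees is joined to a second copy of itself, matching each row's manager_id to another row's id. Use LEFT JOIN so rows with manager_id=NULL are kept.
  - employee 1 (Karen): manager_id=NULL -> NULL
  - employee 2 (Sam): manager_id=NULL -> NULL
  - employee 3 (Eli): manager_id=2 -> Sam
  - employee 4 (Xander): manager_id=3 -> Eli
  - employee 5 (Julia): manager_id=NULL -> NULL
  - employee 6 (Uma): manager_id=NULL -> NULL
  - employee 7 (Jack): manager_id=5 -> Julia
  - employee 8 (Carol): manager_id=NULL -> NULL
  - employee 9 (Wendy): manager_id=8 -> Carol

SQL:
SELECT a.name AS item, b.name AS manager
FROM employees a
LEFT JOIN employees b ON a.manager_id = b.id

Result:
item   | manager
-------+--------
Karen  | NULL   
Sam    | NULL   
Eli    | Sam    
Xander | Eli    
Julia  | NULL   
Uma    | NULL   
Jack   | Julia  
Carol  | NULL   
Wendy  | Carol  


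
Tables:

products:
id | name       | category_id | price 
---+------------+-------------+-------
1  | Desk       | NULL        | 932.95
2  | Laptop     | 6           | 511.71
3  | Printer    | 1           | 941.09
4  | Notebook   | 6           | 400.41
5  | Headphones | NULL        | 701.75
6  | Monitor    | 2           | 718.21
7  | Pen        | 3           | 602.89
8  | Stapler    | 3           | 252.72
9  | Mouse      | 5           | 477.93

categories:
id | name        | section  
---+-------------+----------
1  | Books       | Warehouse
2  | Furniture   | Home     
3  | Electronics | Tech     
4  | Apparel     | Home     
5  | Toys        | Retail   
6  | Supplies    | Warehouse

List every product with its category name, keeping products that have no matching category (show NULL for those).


LEFT JOIN keeps every row from products (the left table); where category_id has no match in categories, the category columns become NULL. Walk through each product:
  - product 1 (Desk): category_id=NULL, no match -> kept with NULL
  - product 2 (Laptop): category_id=6 -> matches Supplies
  - product 3 (Printer): category_id=1 -> matches Books
  - product 4 (Notebook): category_id=6 -> matches Supplies
  - product 5 (Headphones): category_id=NULL, no match -> kept with NULL
  - product 6 (Monitor): category_id=2 -> matches Furniture
  - product 7 (Pen): category_id=3 -> matches Electronics
  - product 8 (Stapler): category_id=3 -> matches Electronics
  - product 9 (Mouse): category_id=5 -> matches Toys
All 9 rows appear; 2 have NULL category.

SQL:
SELECT a.name, b.name AS category
FROM products a
LEFT JOIN categories b ON a.category_id = b.id

Result:
name       | category   
-----------+------------
Desk       | NULL       
Laptop     | Supplies   
Printer    | Books      
Notebook   | Supplies   
Headphones | NULL       
Monitor    | Furniture  
Pen        | Electronics
Stapler    | Electronics
Mouse      | Toys       


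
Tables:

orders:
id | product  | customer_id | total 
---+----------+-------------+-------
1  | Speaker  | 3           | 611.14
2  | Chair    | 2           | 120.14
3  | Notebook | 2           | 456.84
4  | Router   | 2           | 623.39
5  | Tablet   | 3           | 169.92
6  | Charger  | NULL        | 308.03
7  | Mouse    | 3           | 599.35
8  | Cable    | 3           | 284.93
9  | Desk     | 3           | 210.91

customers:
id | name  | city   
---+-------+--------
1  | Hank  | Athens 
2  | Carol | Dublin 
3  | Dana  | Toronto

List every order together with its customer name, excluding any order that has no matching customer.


INNER JOIN keeps only orders rows whose customer_id matches an id in customers. Walk through each order:
  - order 1 (Speaker): customer_id=3 -> matches Dana
  - order 2 (Chair): customer_id=2 -> matches Carol
  - order 3 (Notebook): customer_id=2 -> matches Carol
  - order 4 (Router): customer_id=2 -> matches Carol
  - order 5 (Tablet): customer_id=3 -> matches Dana
  - order 6 (Charger): customer_id=NULL, no match -> dropped
  - order 7 (Mouse): customer_id=3 -> matches Dana
  - order 8 (Cable): customer_id=3 -> matches Dana
  - order 9 (Desk): customer_id=3 -> matches Dana
So 1 of 9 rows is dropped.

SQL:
SELECT a.product, b.name AS customer
FROM orders a
INNER JOIN customers b ON a.customer_id = b.id

Result:
product  | customer
---------+---------
Speaker  | Dana    
Chair    | Carol   
Notebook | Carol   
Router   | Carol   
Tablet   | Dana    
Mouse    | Dana    
Cable    | Dana    
Desk     | Dana    


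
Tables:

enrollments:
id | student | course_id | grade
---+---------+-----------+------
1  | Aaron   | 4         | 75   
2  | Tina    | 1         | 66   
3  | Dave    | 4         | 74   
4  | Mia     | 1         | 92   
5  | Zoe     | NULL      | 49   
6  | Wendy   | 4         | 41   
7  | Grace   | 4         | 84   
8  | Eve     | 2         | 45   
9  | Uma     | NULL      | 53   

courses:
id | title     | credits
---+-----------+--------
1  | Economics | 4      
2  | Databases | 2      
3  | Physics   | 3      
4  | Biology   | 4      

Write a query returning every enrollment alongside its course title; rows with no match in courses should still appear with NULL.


LEFT JOIN keeps every row from enrollments (the left table); where course_id has no match in courses, the course columns become NULL. Walk through each enrollment:
  - enrollment 1 (Aaron): course_id=4 -> matches Biology
  - enrollment 2 (Tina): course_id=1 -> matches Economics
  - enrollment 3 (Dave): course_id=4 -> matches Biology
  - enrollment 4 (Mia): course_id=1 -> matches Economics
  - enrollment 5 (Zoe): course_id=NULL, no match -> kept with NULL
  - enrollment 6 (Wendy): course_id=4 -> matches Biology
  - enrollment 7 (Grace): course_id=4 -> matches Biology
  - enrollment 8 (Eve): course_id=2 -> matches Databases
  - enrollment 9 (Uma): course_id=NULL, no match -> kept with NULL
All 9 rows appear; 2 have NULL course.

SQL:
SELECT a.student, b.title AS course
FROM enrollments a
LEFT JOIN courses b ON a.course_id = b.id

Result:
student | course   
--------+----------
Aaron   | Biology  
Tina    | Economics
Dave    | Biology  
Mia     | Economics
Zoe     | NULL     
Wendy   | Biology  
Grace   | Biology  
Eve     | Databases
Uma     | NULL     


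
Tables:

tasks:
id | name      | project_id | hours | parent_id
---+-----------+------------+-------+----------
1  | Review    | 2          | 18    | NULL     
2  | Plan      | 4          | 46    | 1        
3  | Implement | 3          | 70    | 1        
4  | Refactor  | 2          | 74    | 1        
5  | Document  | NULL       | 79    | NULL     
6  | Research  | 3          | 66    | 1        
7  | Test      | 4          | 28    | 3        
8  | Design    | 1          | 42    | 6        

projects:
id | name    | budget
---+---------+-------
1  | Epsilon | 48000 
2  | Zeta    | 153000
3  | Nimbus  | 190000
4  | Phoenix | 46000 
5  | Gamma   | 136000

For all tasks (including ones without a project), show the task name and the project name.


LEFT JOIN keeps every row from tasks (the left table); where project_id has no match in projects, the project columns become NULL. Walk through each task:
  - task 1 (Review): project_id=2 -> matches Zeta
  - task 2 (Plan): project_id=4 -> matches Phoenix
  - task 3 (Implement): project_id=3 -> matches Nimbus
  - task 4 (Refactor): project_id=2 -> matches Zeta
  - task 5 (Document): project_id=NULL, no match -> kept with NULL
  - task 6 (Research): project_id=3 -> matches Nimbus
  - task 7 (Test): project_id=4 -> matches Phoenix
  - task 8 (Design): project_id=1 -> matches Epsilon
All 8 rows appear; 1 has NULL project.

SQL:
SELECT a.name, b.name AS project
FROM tasks a
LEFT JOIN projects b ON a.project_id = b.id

Result:
name      | project
----------+--------
Review    | Zeta   
Plan      | Phoenix
Implement | Nimbus 
Refactor  | Zeta   
Document  | NULL   
Research  | Nimbus 
Test      | Phoenix
Design    | Epsilon


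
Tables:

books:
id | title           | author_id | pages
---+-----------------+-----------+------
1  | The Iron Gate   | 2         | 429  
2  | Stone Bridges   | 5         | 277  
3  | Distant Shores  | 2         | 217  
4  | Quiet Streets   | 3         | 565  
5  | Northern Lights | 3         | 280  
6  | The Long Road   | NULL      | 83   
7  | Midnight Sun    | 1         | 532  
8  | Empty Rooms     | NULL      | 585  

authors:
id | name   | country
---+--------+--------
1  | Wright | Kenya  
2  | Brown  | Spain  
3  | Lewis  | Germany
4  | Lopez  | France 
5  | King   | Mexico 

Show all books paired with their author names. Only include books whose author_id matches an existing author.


INNER JOIN keeps only books rows whose author_id matches an id in authors. Walk through each book:
  - book 1 (The Iron Gate): author_id=2 -> matches Brown
  - book 2 (Stone Bridges): author_id=5 -> matches King
  - book 3 (Distant Shores): author_id=2 -> matches Brown
  - book 4 (Quiet Streets): author_id=3 -> matches Lewis
  - book 5 (Northern Lights): author_id=3 -> matches Lewis
  - book 6 (The Long Road): author_id=NULL, no match -> dropped
  - book 7 (Midnight Sun): author_id=1 -> matches Wright
  - book 8 (Empty Rooms): author_id=NULL, no match -> dropped
So 2 of 8 rows are dropped.

SQL:
SELECT a.title, b.name AS author
FROM books a
INNER JOIN authors b ON a.author_id = b.id

Result:
title           | author
----------------+-------
The Iron Gate   | Brown 
Stone Bridges   | King  
Distant Shores  | Brown 
Quiet Streets   | Lewis 
Northern Lights | Lewis 
Midnight Sun    | Wright


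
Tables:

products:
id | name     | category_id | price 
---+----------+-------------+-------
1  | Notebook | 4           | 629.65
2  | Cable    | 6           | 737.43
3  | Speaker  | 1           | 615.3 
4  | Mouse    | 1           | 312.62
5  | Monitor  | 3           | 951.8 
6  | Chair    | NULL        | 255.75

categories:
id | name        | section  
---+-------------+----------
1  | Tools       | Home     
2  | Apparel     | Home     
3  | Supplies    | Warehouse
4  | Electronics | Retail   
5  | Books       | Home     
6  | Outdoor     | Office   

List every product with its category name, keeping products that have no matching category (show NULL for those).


LEFT JOIN keeps every row from products (the left table); where category_id has no match in categories, the category columns become NULL. Walk through each product:
  - product 1 (Notebook): category_id=4 -> matches Electronics
  - product 2 (Cable): category_id=6 -> matches Outdoor
  - product 3 (Speaker): category_id=1 -> matches Tools
  - product 4 (Mouse): category_id=1 -> matches Tools
  - product 5 (Monitor): category_id=3 -> matches Supplies
  - product 6 (Chair): category_id=NULL, no match -> kept with NULL
All 6 rows appear; 1 has NULL category.

SQL:
SELECT a.name, b.name AS category
FROM products a
LEFT JOIN categories b ON a.category_id = b.id

Result:
name     | category   
---------+------------
Notebook | Electronics
Cable    | Outdoor    
Speaker  | Tools      
Mouse    | Tools      
Monitor  | Supplies   
Chair    | NULL       


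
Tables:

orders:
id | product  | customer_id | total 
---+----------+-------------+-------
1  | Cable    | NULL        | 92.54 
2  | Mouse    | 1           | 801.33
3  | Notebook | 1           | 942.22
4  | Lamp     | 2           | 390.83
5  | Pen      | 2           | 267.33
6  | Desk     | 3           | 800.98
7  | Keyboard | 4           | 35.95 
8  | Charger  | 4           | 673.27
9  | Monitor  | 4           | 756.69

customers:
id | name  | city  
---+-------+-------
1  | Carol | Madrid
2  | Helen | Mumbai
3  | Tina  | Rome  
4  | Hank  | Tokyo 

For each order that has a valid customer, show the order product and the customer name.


INNER JOIN keeps only orders rows whose customer_id matches an id in customers. Walk through each order:
  - order 1 (Cable): customer_id=NULL, no match -> dropped
  - order 2 (Mouse): customer_id=1 -> matches Carol
  - order 3 (Notebook): customer_id=1 -> matches Carol
  - order 4 (Lamp): customer_id=2 -> matches Helen
  - order 5 (Pen): customer_id=2 -> matches Helen
  - order 6 (Desk): customer_id=3 -> matches Tina
  - order 7 (Keyboard): customer_id=4 -> matches Hank
  - order 8 (Charger): customer_id=4 -> matches Hank
  - order 9 (Monitor): customer_id=4 -> matches Hank
So 1 of 9 rows is dropped.

SQL:
SELECT a.product, b.name AS customer
FROM orders a
INNER JOIN customers b ON a.customer_id = b.id

Result:
product  | customer
---------+---------
Mouse    | Carol   
Notebook | Carol   
Lamp     | Helen   
Pen      | Helen   
Desk     | Tina    
Keyboard | Hank    
Charger  | Hank    
Monitor  | Hank    


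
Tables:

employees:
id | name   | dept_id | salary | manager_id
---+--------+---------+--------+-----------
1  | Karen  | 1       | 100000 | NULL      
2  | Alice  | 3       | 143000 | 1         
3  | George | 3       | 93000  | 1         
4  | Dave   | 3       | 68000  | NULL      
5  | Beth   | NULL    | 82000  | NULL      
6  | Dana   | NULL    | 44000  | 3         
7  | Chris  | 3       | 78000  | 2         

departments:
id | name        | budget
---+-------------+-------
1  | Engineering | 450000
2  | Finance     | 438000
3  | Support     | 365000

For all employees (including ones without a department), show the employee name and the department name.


LEFT JOIN keeps every row from employees (the left table); where dept_id has no match in departments, the department columns become NULL. Walk through each employee:
  - employee 1 (Karen): dept_id=1 -> matches Engineering
  - employee 2 (Alice): dept_id=3 -> matches Support
  - employee 3 (George): dept_id=3 -> matches Support
  - employee 4 (Dave): dept_id=3 -> matches Support
  - employee 5 (Beth): dept_id=NULL, no match -> kept with NULL
  - employee 6 (Dana): dept_id=NULL, no match -> kept with NULL
  - employee 7 (Chris): dept_id=3 -> matches Support
All 7 rows appear; 2 have NULL department.

SQL:
SELECT a.name, b.name AS department
FROM employees a
LEFT JOIN departments b ON a.dept_id = b.id

Result:
name   | department 
-------+------------
Karen  | Engineering
Alice  | Support    
George | Support    
Dave   | Support    
Beth   | NULL       
Dana   | NULL       
Chris  | Support    
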